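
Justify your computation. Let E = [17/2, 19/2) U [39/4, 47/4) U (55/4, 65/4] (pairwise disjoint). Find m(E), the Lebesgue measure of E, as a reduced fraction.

For pairwise disjoint intervals, m(union_i I_i) = sum_i m(I_i),
and m is invariant under swapping open/closed endpoints (single points have measure 0).
So m(E) = sum_i (b_i - a_i).
  I_1 has length 19/2 - 17/2 = 1.
  I_2 has length 47/4 - 39/4 = 2.
  I_3 has length 65/4 - 55/4 = 5/2.
Summing:
  m(E) = 1 + 2 + 5/2 = 11/2.

11/2


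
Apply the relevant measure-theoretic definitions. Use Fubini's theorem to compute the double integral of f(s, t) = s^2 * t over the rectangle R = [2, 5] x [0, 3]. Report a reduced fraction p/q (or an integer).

f(s, t) is a tensor product of a function of s and a function of t, and both factors are bounded continuous (hence Lebesgue integrable) on the rectangle, so Fubini's theorem applies:
  integral_R f d(m x m) = (integral_a1^b1 s^2 ds) * (integral_a2^b2 t dt).
Inner integral in s: integral_{2}^{5} s^2 ds = (5^3 - 2^3)/3
  = 39.
Inner integral in t: integral_{0}^{3} t dt = (3^2 - 0^2)/2
  = 9/2.
Product: (39) * (9/2) = 351/2.

351/2


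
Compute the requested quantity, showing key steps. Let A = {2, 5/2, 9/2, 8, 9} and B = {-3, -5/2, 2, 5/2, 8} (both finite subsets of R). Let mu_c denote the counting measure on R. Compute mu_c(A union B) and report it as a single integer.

Counting measure on a finite set equals cardinality. By inclusion-exclusion, |A union B| = |A| + |B| - |A cap B|.
|A| = 5, |B| = 5, |A cap B| = 3.
So mu_c(A union B) = 5 + 5 - 3 = 7.

7


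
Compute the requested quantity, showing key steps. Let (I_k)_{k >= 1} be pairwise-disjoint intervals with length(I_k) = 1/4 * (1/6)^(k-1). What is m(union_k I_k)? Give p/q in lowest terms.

By countable additivity of the Lebesgue measure on pairwise disjoint measurable sets,
  m(union_{k >= 1} I_k) = sum_{k >= 1} m(I_k) = sum_{k >= 1} a * r^(k-1),
  with a = 1/4 and r = 1/6.
Since 0 < r = 1/6 < 1, the geometric series converges:
  sum_{k >= 1} a * r^(k-1) = a / (1 - r).
  = 1/4 / (1 - 1/6)
  = 1/4 / (5/6)
  = 3/10.

3/10


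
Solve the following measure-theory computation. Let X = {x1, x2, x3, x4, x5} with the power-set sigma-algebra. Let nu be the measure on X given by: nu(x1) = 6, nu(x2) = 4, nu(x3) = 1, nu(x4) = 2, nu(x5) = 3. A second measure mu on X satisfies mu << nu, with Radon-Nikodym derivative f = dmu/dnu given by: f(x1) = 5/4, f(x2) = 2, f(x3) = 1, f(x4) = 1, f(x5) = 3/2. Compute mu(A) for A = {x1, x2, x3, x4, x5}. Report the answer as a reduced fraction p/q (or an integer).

By the defining property of the Radon-Nikodym derivative, for every measurable set A,
  mu(A) = integral_A f dnu.
Since nu is a discrete measure concentrated on the atoms of X, the integral over A reduces to the sum
  mu(A) = sum_{x in A} f(x) * nu({x}).
Computing each term:
  x1: f(x1) * nu(x1) = 5/4 * 6 = 15/2.
  x2: f(x2) * nu(x2) = 2 * 4 = 8.
  x3: f(x3) * nu(x3) = 1 * 1 = 1.
  x4: f(x4) * nu(x4) = 1 * 2 = 2.
  x5: f(x5) * nu(x5) = 3/2 * 3 = 9/2.
Summing: mu(A) = 15/2 + 8 + 1 + 2 + 9/2 = 23.

23


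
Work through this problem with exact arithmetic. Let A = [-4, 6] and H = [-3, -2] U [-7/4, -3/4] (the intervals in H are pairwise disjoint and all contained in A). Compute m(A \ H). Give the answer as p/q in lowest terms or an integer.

The ambient interval has length m(A) = 6 - (-4) = 10.
Since the holes are disjoint and sit inside A, by finite additivity
  m(H) = sum_i (b_i - a_i), and m(A \ H) = m(A) - m(H).
Computing the hole measures:
  m(H_1) = -2 - (-3) = 1.
  m(H_2) = -3/4 - (-7/4) = 1.
Summed: m(H) = 1 + 1 = 2.
So m(A \ H) = 10 - 2 = 8.

8


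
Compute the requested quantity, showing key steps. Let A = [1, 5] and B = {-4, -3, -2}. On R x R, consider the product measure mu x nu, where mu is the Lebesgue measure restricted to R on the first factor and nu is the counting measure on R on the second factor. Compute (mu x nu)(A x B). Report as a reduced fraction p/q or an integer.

For a measurable rectangle A x B, the product measure satisfies
  (mu x nu)(A x B) = mu(A) * nu(B).
  mu(A) = 4.
  nu(B) = 3.
  (mu x nu)(A x B) = 4 * 3 = 12.

12


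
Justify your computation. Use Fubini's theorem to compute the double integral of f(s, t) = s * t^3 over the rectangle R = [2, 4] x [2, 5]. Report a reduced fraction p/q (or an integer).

f(s, t) is a tensor product of a function of s and a function of t, and both factors are bounded continuous (hence Lebesgue integrable) on the rectangle, so Fubini's theorem applies:
  integral_R f d(m x m) = (integral_a1^b1 s ds) * (integral_a2^b2 t^3 dt).
Inner integral in s: integral_{2}^{4} s ds = (4^2 - 2^2)/2
  = 6.
Inner integral in t: integral_{2}^{5} t^3 dt = (5^4 - 2^4)/4
  = 609/4.
Product: (6) * (609/4) = 1827/2.

1827/2


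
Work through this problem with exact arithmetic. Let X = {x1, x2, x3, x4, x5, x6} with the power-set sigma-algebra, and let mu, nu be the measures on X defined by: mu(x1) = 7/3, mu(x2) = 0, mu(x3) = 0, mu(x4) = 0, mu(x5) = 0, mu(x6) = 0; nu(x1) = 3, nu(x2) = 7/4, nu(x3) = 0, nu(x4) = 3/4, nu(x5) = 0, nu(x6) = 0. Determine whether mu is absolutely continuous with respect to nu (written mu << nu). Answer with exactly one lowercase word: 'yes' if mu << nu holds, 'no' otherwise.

mu << nu means: every nu-null measurable set is also mu-null; equivalently, for every atom x, if nu({x}) = 0 then mu({x}) = 0.
Checking each atom:
  x1: nu = 3 > 0 -> no constraint.
  x2: nu = 7/4 > 0 -> no constraint.
  x3: nu = 0, mu = 0 -> consistent with mu << nu.
  x4: nu = 3/4 > 0 -> no constraint.
  x5: nu = 0, mu = 0 -> consistent with mu << nu.
  x6: nu = 0, mu = 0 -> consistent with mu << nu.
No atom violates the condition. Therefore mu << nu.

yes


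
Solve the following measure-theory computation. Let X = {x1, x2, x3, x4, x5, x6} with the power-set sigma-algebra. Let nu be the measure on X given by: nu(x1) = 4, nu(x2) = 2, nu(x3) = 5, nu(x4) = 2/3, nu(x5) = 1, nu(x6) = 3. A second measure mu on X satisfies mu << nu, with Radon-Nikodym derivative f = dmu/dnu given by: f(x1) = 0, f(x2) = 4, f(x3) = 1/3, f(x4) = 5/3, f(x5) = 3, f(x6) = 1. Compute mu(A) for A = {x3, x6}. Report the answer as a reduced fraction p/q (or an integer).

By the defining property of the Radon-Nikodym derivative, for every measurable set A,
  mu(A) = integral_A f dnu.
Since nu is a discrete measure concentrated on the atoms of X, the integral over A reduces to the sum
  mu(A) = sum_{x in A} f(x) * nu({x}).
Computing each term:
  x3: f(x3) * nu(x3) = 1/3 * 5 = 5/3.
  x6: f(x6) * nu(x6) = 1 * 3 = 3.
Summing: mu(A) = 5/3 + 3 = 14/3.

14/3


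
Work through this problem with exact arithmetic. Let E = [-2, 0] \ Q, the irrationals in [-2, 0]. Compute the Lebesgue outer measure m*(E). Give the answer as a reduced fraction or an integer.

The interval I = [-2, 0] has m(I) = 0 - (-2) = 2 (endpoints are measure-zero, so open/closed/half-open agree). Write I = (I cap Q) u (I \ Q). The rationals in I are countable, so m*(I cap Q) = 0 (cover each rational by intervals whose total length is arbitrarily small). By countable subadditivity m*(I) <= m*(I cap Q) + m*(I \ Q), hence m*(I \ Q) >= m(I) = 2. The reverse inequality m*(I \ Q) <= m*(I) = 2 is trivial since (I \ Q) is a subset of I. Therefore m*(I \ Q) = 2.

2


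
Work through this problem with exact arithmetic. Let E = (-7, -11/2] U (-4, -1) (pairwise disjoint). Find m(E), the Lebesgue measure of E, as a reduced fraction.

For pairwise disjoint intervals, m(union_i I_i) = sum_i m(I_i),
and m is invariant under swapping open/closed endpoints (single points have measure 0).
So m(E) = sum_i (b_i - a_i).
  I_1 has length -11/2 - (-7) = 3/2.
  I_2 has length -1 - (-4) = 3.
Summing:
  m(E) = 3/2 + 3 = 9/2.

9/2


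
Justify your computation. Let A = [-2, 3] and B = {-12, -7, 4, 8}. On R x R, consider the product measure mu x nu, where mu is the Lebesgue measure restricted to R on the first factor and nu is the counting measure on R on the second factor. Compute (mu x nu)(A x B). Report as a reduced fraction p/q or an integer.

For a measurable rectangle A x B, the product measure satisfies
  (mu x nu)(A x B) = mu(A) * nu(B).
  mu(A) = 5.
  nu(B) = 4.
  (mu x nu)(A x B) = 5 * 4 = 20.

20


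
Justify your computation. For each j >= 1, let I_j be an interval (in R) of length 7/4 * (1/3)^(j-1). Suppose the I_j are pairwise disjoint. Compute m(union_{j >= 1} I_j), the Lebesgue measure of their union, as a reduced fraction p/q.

By countable additivity of the Lebesgue measure on pairwise disjoint measurable sets,
  m(union_{j >= 1} I_j) = sum_{j >= 1} m(I_j) = sum_{j >= 1} a * r^(j-1),
  with a = 7/4 and r = 1/3.
Since 0 < r = 1/3 < 1, the geometric series converges:
  sum_{j >= 1} a * r^(j-1) = a / (1 - r).
  = 7/4 / (1 - 1/3)
  = 7/4 / (2/3)
  = 21/8.

21/8


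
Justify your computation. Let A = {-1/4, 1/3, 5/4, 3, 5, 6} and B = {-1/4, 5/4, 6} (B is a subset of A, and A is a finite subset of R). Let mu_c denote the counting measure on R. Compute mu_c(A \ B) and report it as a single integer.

Counting measure assigns mu_c(E) = |E| (number of elements) when E is finite. For B subset A, A \ B is the set of elements of A not in B, so |A \ B| = |A| - |B|.
|A| = 6, |B| = 3, so mu_c(A \ B) = 6 - 3 = 3.

3


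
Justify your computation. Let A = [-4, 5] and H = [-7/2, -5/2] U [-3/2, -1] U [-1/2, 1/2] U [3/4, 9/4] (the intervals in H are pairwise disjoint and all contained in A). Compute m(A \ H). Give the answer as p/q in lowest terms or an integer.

The ambient interval has length m(A) = 5 - (-4) = 9.
Since the holes are disjoint and sit inside A, by finite additivity
  m(H) = sum_i (b_i - a_i), and m(A \ H) = m(A) - m(H).
Computing the hole measures:
  m(H_1) = -5/2 - (-7/2) = 1.
  m(H_2) = -1 - (-3/2) = 1/2.
  m(H_3) = 1/2 - (-1/2) = 1.
  m(H_4) = 9/4 - 3/4 = 3/2.
Summed: m(H) = 1 + 1/2 + 1 + 3/2 = 4.
So m(A \ H) = 9 - 4 = 5.

5


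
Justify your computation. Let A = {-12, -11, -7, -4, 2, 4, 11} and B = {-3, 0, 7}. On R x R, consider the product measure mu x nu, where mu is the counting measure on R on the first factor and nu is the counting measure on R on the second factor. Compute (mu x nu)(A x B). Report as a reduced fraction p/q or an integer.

For a measurable rectangle A x B, the product measure satisfies
  (mu x nu)(A x B) = mu(A) * nu(B).
  mu(A) = 7.
  nu(B) = 3.
  (mu x nu)(A x B) = 7 * 3 = 21.

21


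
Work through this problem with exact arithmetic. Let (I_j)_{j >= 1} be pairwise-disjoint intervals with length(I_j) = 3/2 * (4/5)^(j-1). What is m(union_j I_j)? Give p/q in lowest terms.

By countable additivity of the Lebesgue measure on pairwise disjoint measurable sets,
  m(union_{j >= 1} I_j) = sum_{j >= 1} m(I_j) = sum_{j >= 1} a * r^(j-1),
  with a = 3/2 and r = 4/5.
Since 0 < r = 4/5 < 1, the geometric series converges:
  sum_{j >= 1} a * r^(j-1) = a / (1 - r).
  = 3/2 / (1 - 4/5)
  = 3/2 / (1/5)
  = 15/2.

15/2


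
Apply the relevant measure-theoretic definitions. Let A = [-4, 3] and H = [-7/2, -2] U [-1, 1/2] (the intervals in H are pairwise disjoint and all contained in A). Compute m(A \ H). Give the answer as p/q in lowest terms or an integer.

The ambient interval has length m(A) = 3 - (-4) = 7.
Since the holes are disjoint and sit inside A, by finite additivity
  m(H) = sum_i (b_i - a_i), and m(A \ H) = m(A) - m(H).
Computing the hole measures:
  m(H_1) = -2 - (-7/2) = 3/2.
  m(H_2) = 1/2 - (-1) = 3/2.
Summed: m(H) = 3/2 + 3/2 = 3.
So m(A \ H) = 7 - 3 = 4.

4


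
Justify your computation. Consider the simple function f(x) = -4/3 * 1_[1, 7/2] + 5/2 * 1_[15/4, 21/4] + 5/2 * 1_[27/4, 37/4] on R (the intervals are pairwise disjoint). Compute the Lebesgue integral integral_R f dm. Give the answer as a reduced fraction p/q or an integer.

For a simple function f = sum_i c_i * 1_{A_i} with disjoint A_i,
  integral f dm = sum_i c_i * m(A_i).
Lengths of the A_i:
  m(A_1) = 7/2 - 1 = 5/2.
  m(A_2) = 21/4 - 15/4 = 3/2.
  m(A_3) = 37/4 - 27/4 = 5/2.
Contributions c_i * m(A_i):
  (-4/3) * (5/2) = -10/3.
  (5/2) * (3/2) = 15/4.
  (5/2) * (5/2) = 25/4.
Total: -10/3 + 15/4 + 25/4 = 20/3.

20/3


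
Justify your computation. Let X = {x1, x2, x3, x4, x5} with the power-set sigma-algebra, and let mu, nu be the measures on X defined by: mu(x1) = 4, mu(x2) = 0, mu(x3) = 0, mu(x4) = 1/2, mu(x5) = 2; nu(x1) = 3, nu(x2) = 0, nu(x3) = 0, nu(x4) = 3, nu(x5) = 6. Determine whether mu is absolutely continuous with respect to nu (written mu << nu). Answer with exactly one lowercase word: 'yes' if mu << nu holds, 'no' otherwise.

mu << nu means: every nu-null measurable set is also mu-null; equivalently, for every atom x, if nu({x}) = 0 then mu({x}) = 0.
Checking each atom:
  x1: nu = 3 > 0 -> no constraint.
  x2: nu = 0, mu = 0 -> consistent with mu << nu.
  x3: nu = 0, mu = 0 -> consistent with mu << nu.
  x4: nu = 3 > 0 -> no constraint.
  x5: nu = 6 > 0 -> no constraint.
No atom violates the condition. Therefore mu << nu.

yes


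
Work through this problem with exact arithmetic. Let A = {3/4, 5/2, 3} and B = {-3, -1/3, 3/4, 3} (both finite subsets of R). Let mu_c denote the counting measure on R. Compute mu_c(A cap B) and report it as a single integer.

Counting measure on a finite set equals cardinality. mu_c(A cap B) = |A cap B| (elements appearing in both).
Enumerating the elements of A that also lie in B gives 2 element(s).
So mu_c(A cap B) = 2.

2


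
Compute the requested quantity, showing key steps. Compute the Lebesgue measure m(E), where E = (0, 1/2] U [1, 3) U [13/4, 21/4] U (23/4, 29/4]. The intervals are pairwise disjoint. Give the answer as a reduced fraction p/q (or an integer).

For pairwise disjoint intervals, m(union_i I_i) = sum_i m(I_i),
and m is invariant under swapping open/closed endpoints (single points have measure 0).
So m(E) = sum_i (b_i - a_i).
  I_1 has length 1/2 - 0 = 1/2.
  I_2 has length 3 - 1 = 2.
  I_3 has length 21/4 - 13/4 = 2.
  I_4 has length 29/4 - 23/4 = 3/2.
Summing:
  m(E) = 1/2 + 2 + 2 + 3/2 = 6.

6


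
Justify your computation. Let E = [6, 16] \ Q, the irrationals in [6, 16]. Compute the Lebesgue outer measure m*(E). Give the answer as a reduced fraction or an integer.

The interval I = [6, 16] has m(I) = 16 - 6 = 10 (endpoints are measure-zero, so open/closed/half-open agree). Write I = (I cap Q) u (I \ Q). The rationals in I are countable, so m*(I cap Q) = 0 (cover each rational by intervals whose total length is arbitrarily small). By countable subadditivity m*(I) <= m*(I cap Q) + m*(I \ Q), hence m*(I \ Q) >= m(I) = 10. The reverse inequality m*(I \ Q) <= m*(I) = 10 is trivial since (I \ Q) is a subset of I. Therefore m*(I \ Q) = 10.

10


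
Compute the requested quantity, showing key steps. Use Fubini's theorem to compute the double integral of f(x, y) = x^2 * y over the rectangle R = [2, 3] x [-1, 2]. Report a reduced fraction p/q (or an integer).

f(x, y) is a tensor product of a function of x and a function of y, and both factors are bounded continuous (hence Lebesgue integrable) on the rectangle, so Fubini's theorem applies:
  integral_R f d(m x m) = (integral_a1^b1 x^2 dx) * (integral_a2^b2 y dy).
Inner integral in x: integral_{2}^{3} x^2 dx = (3^3 - 2^3)/3
  = 19/3.
Inner integral in y: integral_{-1}^{2} y dy = (2^2 - (-1)^2)/2
  = 3/2.
Product: (19/3) * (3/2) = 19/2.

19/2


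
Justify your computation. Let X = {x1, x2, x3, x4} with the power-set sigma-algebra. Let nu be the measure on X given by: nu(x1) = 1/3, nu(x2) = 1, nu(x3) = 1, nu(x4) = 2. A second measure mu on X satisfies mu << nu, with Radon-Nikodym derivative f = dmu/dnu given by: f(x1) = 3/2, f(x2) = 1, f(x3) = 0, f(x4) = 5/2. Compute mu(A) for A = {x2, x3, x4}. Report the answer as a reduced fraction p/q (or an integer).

By the defining property of the Radon-Nikodym derivative, for every measurable set A,
  mu(A) = integral_A f dnu.
Since nu is a discrete measure concentrated on the atoms of X, the integral over A reduces to the sum
  mu(A) = sum_{x in A} f(x) * nu({x}).
Computing each term:
  x2: f(x2) * nu(x2) = 1 * 1 = 1.
  x3: f(x3) * nu(x3) = 0 * 1 = 0.
  x4: f(x4) * nu(x4) = 5/2 * 2 = 5.
Summing: mu(A) = 1 + 0 + 5 = 6.

6


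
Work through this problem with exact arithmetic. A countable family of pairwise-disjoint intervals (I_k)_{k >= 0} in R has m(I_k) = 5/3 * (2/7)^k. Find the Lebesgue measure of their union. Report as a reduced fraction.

By countable additivity of the Lebesgue measure on pairwise disjoint measurable sets,
  m(union_{k >= 0} I_k) = sum_{k >= 0} m(I_k) = sum_{k >= 0} a * r^k,
  with a = 5/3 and r = 2/7.
Since 0 < r = 2/7 < 1, the geometric series converges:
  sum_{k >= 0} a * r^k = a / (1 - r).
  = 5/3 / (1 - 2/7)
  = 5/3 / (5/7)
  = 7/3.

7/3


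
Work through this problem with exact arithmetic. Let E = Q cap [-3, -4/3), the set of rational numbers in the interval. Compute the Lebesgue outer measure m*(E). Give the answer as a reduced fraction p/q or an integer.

The set Q cap [-3, -4/3) is countable (a subset of the countable set Q). Lebesgue outer measure of any countable set is 0: each singleton {q} has m*({q}) = 0, and by countable subadditivity m*(union_k {q_k}) <= sum_k m*({q_k}) = sum_k 0 = 0. The reverse inequality m*(E) >= 0 is automatic. So m*(Q cap [-3, -4/3)) = 0.

0


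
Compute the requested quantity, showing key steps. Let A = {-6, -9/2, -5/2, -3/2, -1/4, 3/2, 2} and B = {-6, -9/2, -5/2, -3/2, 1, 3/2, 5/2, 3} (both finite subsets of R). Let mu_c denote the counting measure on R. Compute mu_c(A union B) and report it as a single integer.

Counting measure on a finite set equals cardinality. By inclusion-exclusion, |A union B| = |A| + |B| - |A cap B|.
|A| = 7, |B| = 8, |A cap B| = 5.
So mu_c(A union B) = 7 + 8 - 5 = 10.

10


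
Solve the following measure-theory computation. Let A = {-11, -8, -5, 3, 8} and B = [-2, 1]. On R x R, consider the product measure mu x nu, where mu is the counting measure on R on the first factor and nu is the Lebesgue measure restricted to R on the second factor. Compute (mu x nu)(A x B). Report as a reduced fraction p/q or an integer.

For a measurable rectangle A x B, the product measure satisfies
  (mu x nu)(A x B) = mu(A) * nu(B).
  mu(A) = 5.
  nu(B) = 3.
  (mu x nu)(A x B) = 5 * 3 = 15.

15


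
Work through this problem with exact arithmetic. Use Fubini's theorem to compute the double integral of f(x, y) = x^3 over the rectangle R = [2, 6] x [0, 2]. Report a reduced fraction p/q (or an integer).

f(x, y) is a tensor product of a function of x and a function of y, and both factors are bounded continuous (hence Lebesgue integrable) on the rectangle, so Fubini's theorem applies:
  integral_R f d(m x m) = (integral_a1^b1 x^3 dx) * (integral_a2^b2 1 dy).
Inner integral in x: integral_{2}^{6} x^3 dx = (6^4 - 2^4)/4
  = 320.
Inner integral in y: integral_{0}^{2} 1 dy = (2^1 - 0^1)/1
  = 2.
Product: (320) * (2) = 640.

640


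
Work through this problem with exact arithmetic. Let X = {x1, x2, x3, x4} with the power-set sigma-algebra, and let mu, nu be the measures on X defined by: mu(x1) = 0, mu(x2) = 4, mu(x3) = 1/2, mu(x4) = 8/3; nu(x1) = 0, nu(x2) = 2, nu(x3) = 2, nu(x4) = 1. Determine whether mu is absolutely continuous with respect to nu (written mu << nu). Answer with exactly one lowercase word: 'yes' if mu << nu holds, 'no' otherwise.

mu << nu means: every nu-null measurable set is also mu-null; equivalently, for every atom x, if nu({x}) = 0 then mu({x}) = 0.
Checking each atom:
  x1: nu = 0, mu = 0 -> consistent with mu << nu.
  x2: nu = 2 > 0 -> no constraint.
  x3: nu = 2 > 0 -> no constraint.
  x4: nu = 1 > 0 -> no constraint.
No atom violates the condition. Therefore mu << nu.

yes


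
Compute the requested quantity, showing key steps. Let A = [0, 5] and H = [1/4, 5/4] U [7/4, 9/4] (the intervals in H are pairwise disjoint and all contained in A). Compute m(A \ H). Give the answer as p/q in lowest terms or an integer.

The ambient interval has length m(A) = 5 - 0 = 5.
Since the holes are disjoint and sit inside A, by finite additivity
  m(H) = sum_i (b_i - a_i), and m(A \ H) = m(A) - m(H).
Computing the hole measures:
  m(H_1) = 5/4 - 1/4 = 1.
  m(H_2) = 9/4 - 7/4 = 1/2.
Summed: m(H) = 1 + 1/2 = 3/2.
So m(A \ H) = 5 - 3/2 = 7/2.

7/2


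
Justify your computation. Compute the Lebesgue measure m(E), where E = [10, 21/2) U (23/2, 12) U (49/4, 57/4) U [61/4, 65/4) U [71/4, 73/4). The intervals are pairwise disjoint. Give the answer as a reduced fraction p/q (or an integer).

For pairwise disjoint intervals, m(union_i I_i) = sum_i m(I_i),
and m is invariant under swapping open/closed endpoints (single points have measure 0).
So m(E) = sum_i (b_i - a_i).
  I_1 has length 21/2 - 10 = 1/2.
  I_2 has length 12 - 23/2 = 1/2.
  I_3 has length 57/4 - 49/4 = 2.
  I_4 has length 65/4 - 61/4 = 1.
  I_5 has length 73/4 - 71/4 = 1/2.
Summing:
  m(E) = 1/2 + 1/2 + 2 + 1 + 1/2 = 9/2.

9/2


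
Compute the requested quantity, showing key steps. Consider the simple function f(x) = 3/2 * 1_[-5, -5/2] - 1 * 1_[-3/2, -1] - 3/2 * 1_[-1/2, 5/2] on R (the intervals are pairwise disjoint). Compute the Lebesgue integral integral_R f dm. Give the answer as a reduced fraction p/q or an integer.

For a simple function f = sum_i c_i * 1_{A_i} with disjoint A_i,
  integral f dm = sum_i c_i * m(A_i).
Lengths of the A_i:
  m(A_1) = -5/2 - (-5) = 5/2.
  m(A_2) = -1 - (-3/2) = 1/2.
  m(A_3) = 5/2 - (-1/2) = 3.
Contributions c_i * m(A_i):
  (3/2) * (5/2) = 15/4.
  (-1) * (1/2) = -1/2.
  (-3/2) * (3) = -9/2.
Total: 15/4 - 1/2 - 9/2 = -5/4.

-5/4


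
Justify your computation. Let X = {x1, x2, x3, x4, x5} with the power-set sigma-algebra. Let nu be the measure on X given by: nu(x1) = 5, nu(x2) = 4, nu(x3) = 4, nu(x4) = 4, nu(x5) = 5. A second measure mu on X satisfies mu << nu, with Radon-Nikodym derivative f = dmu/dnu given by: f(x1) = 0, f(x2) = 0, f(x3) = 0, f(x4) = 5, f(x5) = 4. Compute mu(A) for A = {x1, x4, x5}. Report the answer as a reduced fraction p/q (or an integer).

By the defining property of the Radon-Nikodym derivative, for every measurable set A,
  mu(A) = integral_A f dnu.
Since nu is a discrete measure concentrated on the atoms of X, the integral over A reduces to the sum
  mu(A) = sum_{x in A} f(x) * nu({x}).
Computing each term:
  x1: f(x1) * nu(x1) = 0 * 5 = 0.
  x4: f(x4) * nu(x4) = 5 * 4 = 20.
  x5: f(x5) * nu(x5) = 4 * 5 = 20.
Summing: mu(A) = 0 + 20 + 20 = 40.

40


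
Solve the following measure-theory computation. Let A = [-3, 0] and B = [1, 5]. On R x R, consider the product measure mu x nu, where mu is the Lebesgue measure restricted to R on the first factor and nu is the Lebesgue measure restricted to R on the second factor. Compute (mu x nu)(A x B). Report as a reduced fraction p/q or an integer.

For a measurable rectangle A x B, the product measure satisfies
  (mu x nu)(A x B) = mu(A) * nu(B).
  mu(A) = 3.
  nu(B) = 4.
  (mu x nu)(A x B) = 3 * 4 = 12.

12


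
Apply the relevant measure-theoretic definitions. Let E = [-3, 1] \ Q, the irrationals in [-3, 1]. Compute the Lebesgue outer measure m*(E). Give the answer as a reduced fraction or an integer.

The interval I = [-3, 1] has m(I) = 1 - (-3) = 4 (endpoints are measure-zero, so open/closed/half-open agree). Write I = (I cap Q) u (I \ Q). The rationals in I are countable, so m*(I cap Q) = 0 (cover each rational by intervals whose total length is arbitrarily small). By countable subadditivity m*(I) <= m*(I cap Q) + m*(I \ Q), hence m*(I \ Q) >= m(I) = 4. The reverse inequality m*(I \ Q) <= m*(I) = 4 is trivial since (I \ Q) is a subset of I. Therefore m*(I \ Q) = 4.

4


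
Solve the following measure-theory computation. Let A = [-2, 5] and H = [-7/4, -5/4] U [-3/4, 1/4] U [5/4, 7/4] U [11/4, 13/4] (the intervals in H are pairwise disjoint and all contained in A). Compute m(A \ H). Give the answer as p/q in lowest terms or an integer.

The ambient interval has length m(A) = 5 - (-2) = 7.
Since the holes are disjoint and sit inside A, by finite additivity
  m(H) = sum_i (b_i - a_i), and m(A \ H) = m(A) - m(H).
Computing the hole measures:
  m(H_1) = -5/4 - (-7/4) = 1/2.
  m(H_2) = 1/4 - (-3/4) = 1.
  m(H_3) = 7/4 - 5/4 = 1/2.
  m(H_4) = 13/4 - 11/4 = 1/2.
Summed: m(H) = 1/2 + 1 + 1/2 + 1/2 = 5/2.
So m(A \ H) = 7 - 5/2 = 9/2.

9/2


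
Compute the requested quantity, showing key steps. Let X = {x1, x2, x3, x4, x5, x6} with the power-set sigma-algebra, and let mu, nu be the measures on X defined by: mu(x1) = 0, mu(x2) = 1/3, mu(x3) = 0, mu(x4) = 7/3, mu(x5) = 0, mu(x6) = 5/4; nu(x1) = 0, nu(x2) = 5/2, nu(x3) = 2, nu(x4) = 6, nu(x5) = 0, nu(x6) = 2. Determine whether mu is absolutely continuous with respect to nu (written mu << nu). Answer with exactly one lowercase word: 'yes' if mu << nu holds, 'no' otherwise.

mu << nu means: every nu-null measurable set is also mu-null; equivalently, for every atom x, if nu({x}) = 0 then mu({x}) = 0.
Checking each atom:
  x1: nu = 0, mu = 0 -> consistent with mu << nu.
  x2: nu = 5/2 > 0 -> no constraint.
  x3: nu = 2 > 0 -> no constraint.
  x4: nu = 6 > 0 -> no constraint.
  x5: nu = 0, mu = 0 -> consistent with mu << nu.
  x6: nu = 2 > 0 -> no constraint.
No atom violates the condition. Therefore mu << nu.

yes


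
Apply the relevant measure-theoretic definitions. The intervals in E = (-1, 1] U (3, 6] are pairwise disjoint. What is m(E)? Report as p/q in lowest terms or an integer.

For pairwise disjoint intervals, m(union_i I_i) = sum_i m(I_i),
and m is invariant under swapping open/closed endpoints (single points have measure 0).
So m(E) = sum_i (b_i - a_i).
  I_1 has length 1 - (-1) = 2.
  I_2 has length 6 - 3 = 3.
Summing:
  m(E) = 2 + 3 = 5.

5


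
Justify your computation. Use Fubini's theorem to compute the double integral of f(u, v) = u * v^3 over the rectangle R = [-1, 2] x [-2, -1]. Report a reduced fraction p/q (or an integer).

f(u, v) is a tensor product of a function of u and a function of v, and both factors are bounded continuous (hence Lebesgue integrable) on the rectangle, so Fubini's theorem applies:
  integral_R f d(m x m) = (integral_a1^b1 u du) * (integral_a2^b2 v^3 dv).
Inner integral in u: integral_{-1}^{2} u du = (2^2 - (-1)^2)/2
  = 3/2.
Inner integral in v: integral_{-2}^{-1} v^3 dv = ((-1)^4 - (-2)^4)/4
  = -15/4.
Product: (3/2) * (-15/4) = -45/8.

-45/8


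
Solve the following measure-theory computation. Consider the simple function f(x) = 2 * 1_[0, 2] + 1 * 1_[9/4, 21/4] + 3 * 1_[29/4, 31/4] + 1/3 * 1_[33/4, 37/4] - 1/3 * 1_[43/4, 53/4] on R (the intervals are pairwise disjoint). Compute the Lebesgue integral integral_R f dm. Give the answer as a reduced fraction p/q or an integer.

For a simple function f = sum_i c_i * 1_{A_i} with disjoint A_i,
  integral f dm = sum_i c_i * m(A_i).
Lengths of the A_i:
  m(A_1) = 2 - 0 = 2.
  m(A_2) = 21/4 - 9/4 = 3.
  m(A_3) = 31/4 - 29/4 = 1/2.
  m(A_4) = 37/4 - 33/4 = 1.
  m(A_5) = 53/4 - 43/4 = 5/2.
Contributions c_i * m(A_i):
  (2) * (2) = 4.
  (1) * (3) = 3.
  (3) * (1/2) = 3/2.
  (1/3) * (1) = 1/3.
  (-1/3) * (5/2) = -5/6.
Total: 4 + 3 + 3/2 + 1/3 - 5/6 = 8.

8


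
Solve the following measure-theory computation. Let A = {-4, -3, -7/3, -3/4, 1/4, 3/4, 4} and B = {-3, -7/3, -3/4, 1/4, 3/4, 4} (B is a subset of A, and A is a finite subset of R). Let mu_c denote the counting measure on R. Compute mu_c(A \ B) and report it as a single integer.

Counting measure assigns mu_c(E) = |E| (number of elements) when E is finite. For B subset A, A \ B is the set of elements of A not in B, so |A \ B| = |A| - |B|.
|A| = 7, |B| = 6, so mu_c(A \ B) = 7 - 6 = 1.

1


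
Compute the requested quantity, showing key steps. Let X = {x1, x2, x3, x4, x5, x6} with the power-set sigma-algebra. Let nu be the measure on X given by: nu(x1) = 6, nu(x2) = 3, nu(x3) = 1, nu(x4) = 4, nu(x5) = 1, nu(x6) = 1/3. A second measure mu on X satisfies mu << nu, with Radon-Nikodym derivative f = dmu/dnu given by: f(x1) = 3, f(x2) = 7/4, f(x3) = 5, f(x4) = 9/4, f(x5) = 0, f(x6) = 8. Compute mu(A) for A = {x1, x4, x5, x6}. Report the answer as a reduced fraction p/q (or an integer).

By the defining property of the Radon-Nikodym derivative, for every measurable set A,
  mu(A) = integral_A f dnu.
Since nu is a discrete measure concentrated on the atoms of X, the integral over A reduces to the sum
  mu(A) = sum_{x in A} f(x) * nu({x}).
Computing each term:
  x1: f(x1) * nu(x1) = 3 * 6 = 18.
  x4: f(x4) * nu(x4) = 9/4 * 4 = 9.
  x5: f(x5) * nu(x5) = 0 * 1 = 0.
  x6: f(x6) * nu(x6) = 8 * 1/3 = 8/3.
Summing: mu(A) = 18 + 9 + 0 + 8/3 = 89/3.

89/3


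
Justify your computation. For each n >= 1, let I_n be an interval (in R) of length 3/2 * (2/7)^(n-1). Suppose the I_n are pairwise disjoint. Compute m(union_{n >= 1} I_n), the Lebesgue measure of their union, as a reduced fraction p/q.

By countable additivity of the Lebesgue measure on pairwise disjoint measurable sets,
  m(union_{n >= 1} I_n) = sum_{n >= 1} m(I_n) = sum_{n >= 1} a * r^(n-1),
  with a = 3/2 and r = 2/7.
Since 0 < r = 2/7 < 1, the geometric series converges:
  sum_{n >= 1} a * r^(n-1) = a / (1 - r).
  = 3/2 / (1 - 2/7)
  = 3/2 / (5/7)
  = 21/10.

21/10


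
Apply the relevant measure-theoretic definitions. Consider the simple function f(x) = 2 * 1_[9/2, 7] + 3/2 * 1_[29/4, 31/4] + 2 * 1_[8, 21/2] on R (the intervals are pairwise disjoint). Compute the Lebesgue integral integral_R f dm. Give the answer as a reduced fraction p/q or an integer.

For a simple function f = sum_i c_i * 1_{A_i} with disjoint A_i,
  integral f dm = sum_i c_i * m(A_i).
Lengths of the A_i:
  m(A_1) = 7 - 9/2 = 5/2.
  m(A_2) = 31/4 - 29/4 = 1/2.
  m(A_3) = 21/2 - 8 = 5/2.
Contributions c_i * m(A_i):
  (2) * (5/2) = 5.
  (3/2) * (1/2) = 3/4.
  (2) * (5/2) = 5.
Total: 5 + 3/4 + 5 = 43/4.

43/4


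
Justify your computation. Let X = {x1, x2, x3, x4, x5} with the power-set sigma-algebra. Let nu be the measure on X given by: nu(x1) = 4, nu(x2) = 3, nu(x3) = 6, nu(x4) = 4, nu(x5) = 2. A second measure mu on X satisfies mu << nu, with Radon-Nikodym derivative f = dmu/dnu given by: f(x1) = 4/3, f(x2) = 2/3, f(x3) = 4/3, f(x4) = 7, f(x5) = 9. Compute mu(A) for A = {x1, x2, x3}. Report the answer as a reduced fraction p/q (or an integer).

By the defining property of the Radon-Nikodym derivative, for every measurable set A,
  mu(A) = integral_A f dnu.
Since nu is a discrete measure concentrated on the atoms of X, the integral over A reduces to the sum
  mu(A) = sum_{x in A} f(x) * nu({x}).
Computing each term:
  x1: f(x1) * nu(x1) = 4/3 * 4 = 16/3.
  x2: f(x2) * nu(x2) = 2/3 * 3 = 2.
  x3: f(x3) * nu(x3) = 4/3 * 6 = 8.
Summing: mu(A) = 16/3 + 2 + 8 = 46/3.

46/3


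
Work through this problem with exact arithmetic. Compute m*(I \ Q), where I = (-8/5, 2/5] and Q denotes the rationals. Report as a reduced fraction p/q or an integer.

The interval I = (-8/5, 2/5] has m(I) = 2/5 - (-8/5) = 2 (endpoints are measure-zero, so open/closed/half-open agree). Write I = (I cap Q) u (I \ Q). The rationals in I are countable, so m*(I cap Q) = 0 (cover each rational by intervals whose total length is arbitrarily small). By countable subadditivity m*(I) <= m*(I cap Q) + m*(I \ Q), hence m*(I \ Q) >= m(I) = 2. The reverse inequality m*(I \ Q) <= m*(I) = 2 is trivial since (I \ Q) is a subset of I. Therefore m*(I \ Q) = 2.

2


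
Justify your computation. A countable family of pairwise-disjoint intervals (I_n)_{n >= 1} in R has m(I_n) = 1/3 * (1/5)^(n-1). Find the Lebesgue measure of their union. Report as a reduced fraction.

By countable additivity of the Lebesgue measure on pairwise disjoint measurable sets,
  m(union_{n >= 1} I_n) = sum_{n >= 1} m(I_n) = sum_{n >= 1} a * r^(n-1),
  with a = 1/3 and r = 1/5.
Since 0 < r = 1/5 < 1, the geometric series converges:
  sum_{n >= 1} a * r^(n-1) = a / (1 - r).
  = 1/3 / (1 - 1/5)
  = 1/3 / (4/5)
  = 5/12.

5/12


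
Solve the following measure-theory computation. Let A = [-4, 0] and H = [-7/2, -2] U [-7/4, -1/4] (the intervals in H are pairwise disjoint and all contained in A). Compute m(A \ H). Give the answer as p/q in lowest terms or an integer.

The ambient interval has length m(A) = 0 - (-4) = 4.
Since the holes are disjoint and sit inside A, by finite additivity
  m(H) = sum_i (b_i - a_i), and m(A \ H) = m(A) - m(H).
Computing the hole measures:
  m(H_1) = -2 - (-7/2) = 3/2.
  m(H_2) = -1/4 - (-7/4) = 3/2.
Summed: m(H) = 3/2 + 3/2 = 3.
So m(A \ H) = 4 - 3 = 1.

1


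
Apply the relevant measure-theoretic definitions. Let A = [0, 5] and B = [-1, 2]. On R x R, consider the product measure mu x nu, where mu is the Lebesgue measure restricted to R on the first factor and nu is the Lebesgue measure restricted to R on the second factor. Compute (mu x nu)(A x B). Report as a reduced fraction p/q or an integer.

For a measurable rectangle A x B, the product measure satisfies
  (mu x nu)(A x B) = mu(A) * nu(B).
  mu(A) = 5.
  nu(B) = 3.
  (mu x nu)(A x B) = 5 * 3 = 15.

15


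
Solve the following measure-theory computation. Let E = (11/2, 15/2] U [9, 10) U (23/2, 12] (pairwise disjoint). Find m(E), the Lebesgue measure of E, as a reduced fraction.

For pairwise disjoint intervals, m(union_i I_i) = sum_i m(I_i),
and m is invariant under swapping open/closed endpoints (single points have measure 0).
So m(E) = sum_i (b_i - a_i).
  I_1 has length 15/2 - 11/2 = 2.
  I_2 has length 10 - 9 = 1.
  I_3 has length 12 - 23/2 = 1/2.
Summing:
  m(E) = 2 + 1 + 1/2 = 7/2.

7/2


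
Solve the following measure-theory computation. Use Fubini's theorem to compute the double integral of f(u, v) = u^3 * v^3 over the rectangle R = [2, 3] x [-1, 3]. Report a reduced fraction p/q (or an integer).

f(u, v) is a tensor product of a function of u and a function of v, and both factors are bounded continuous (hence Lebesgue integrable) on the rectangle, so Fubini's theorem applies:
  integral_R f d(m x m) = (integral_a1^b1 u^3 du) * (integral_a2^b2 v^3 dv).
Inner integral in u: integral_{2}^{3} u^3 du = (3^4 - 2^4)/4
  = 65/4.
Inner integral in v: integral_{-1}^{3} v^3 dv = (3^4 - (-1)^4)/4
  = 20.
Product: (65/4) * (20) = 325.

325


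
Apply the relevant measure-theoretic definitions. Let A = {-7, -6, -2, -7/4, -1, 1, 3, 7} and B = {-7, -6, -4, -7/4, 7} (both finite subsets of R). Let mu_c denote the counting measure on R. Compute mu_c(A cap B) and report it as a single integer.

Counting measure on a finite set equals cardinality. mu_c(A cap B) = |A cap B| (elements appearing in both).
Enumerating the elements of A that also lie in B gives 4 element(s).
So mu_c(A cap B) = 4.

4


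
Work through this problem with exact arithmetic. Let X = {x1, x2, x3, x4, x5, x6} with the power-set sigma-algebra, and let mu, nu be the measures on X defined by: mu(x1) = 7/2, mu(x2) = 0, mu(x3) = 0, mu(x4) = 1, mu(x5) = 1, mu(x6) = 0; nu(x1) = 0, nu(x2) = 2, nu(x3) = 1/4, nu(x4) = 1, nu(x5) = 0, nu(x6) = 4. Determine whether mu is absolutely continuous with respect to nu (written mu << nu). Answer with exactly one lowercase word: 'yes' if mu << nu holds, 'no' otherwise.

mu << nu means: every nu-null measurable set is also mu-null; equivalently, for every atom x, if nu({x}) = 0 then mu({x}) = 0.
Checking each atom:
  x1: nu = 0, mu = 7/2 > 0 -> violates mu << nu.
  x2: nu = 2 > 0 -> no constraint.
  x3: nu = 1/4 > 0 -> no constraint.
  x4: nu = 1 > 0 -> no constraint.
  x5: nu = 0, mu = 1 > 0 -> violates mu << nu.
  x6: nu = 4 > 0 -> no constraint.
The atom(s) x1, x5 violate the condition (nu = 0 but mu > 0). Therefore mu is NOT absolutely continuous w.r.t. nu.

no


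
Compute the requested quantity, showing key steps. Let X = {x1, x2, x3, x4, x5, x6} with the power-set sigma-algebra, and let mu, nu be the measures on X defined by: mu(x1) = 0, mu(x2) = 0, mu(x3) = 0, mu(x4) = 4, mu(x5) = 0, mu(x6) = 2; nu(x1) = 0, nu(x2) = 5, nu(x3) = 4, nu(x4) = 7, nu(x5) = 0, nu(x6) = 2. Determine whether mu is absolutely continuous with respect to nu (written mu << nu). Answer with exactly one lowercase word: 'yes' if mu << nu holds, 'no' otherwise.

mu << nu means: every nu-null measurable set is also mu-null; equivalently, for every atom x, if nu({x}) = 0 then mu({x}) = 0.
Checking each atom:
  x1: nu = 0, mu = 0 -> consistent with mu << nu.
  x2: nu = 5 > 0 -> no constraint.
  x3: nu = 4 > 0 -> no constraint.
  x4: nu = 7 > 0 -> no constraint.
  x5: nu = 0, mu = 0 -> consistent with mu << nu.
  x6: nu = 2 > 0 -> no constraint.
No atom violates the condition. Therefore mu << nu.

yes


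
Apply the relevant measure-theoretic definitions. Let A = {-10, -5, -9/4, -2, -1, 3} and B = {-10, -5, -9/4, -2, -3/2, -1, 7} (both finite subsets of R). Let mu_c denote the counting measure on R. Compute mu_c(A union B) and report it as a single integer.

Counting measure on a finite set equals cardinality. By inclusion-exclusion, |A union B| = |A| + |B| - |A cap B|.
|A| = 6, |B| = 7, |A cap B| = 5.
So mu_c(A union B) = 6 + 7 - 5 = 8.

8


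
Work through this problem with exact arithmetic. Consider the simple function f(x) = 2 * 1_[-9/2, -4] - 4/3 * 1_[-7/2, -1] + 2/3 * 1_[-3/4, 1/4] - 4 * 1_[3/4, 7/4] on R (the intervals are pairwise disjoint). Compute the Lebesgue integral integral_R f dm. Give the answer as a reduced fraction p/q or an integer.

For a simple function f = sum_i c_i * 1_{A_i} with disjoint A_i,
  integral f dm = sum_i c_i * m(A_i).
Lengths of the A_i:
  m(A_1) = -4 - (-9/2) = 1/2.
  m(A_2) = -1 - (-7/2) = 5/2.
  m(A_3) = 1/4 - (-3/4) = 1.
  m(A_4) = 7/4 - 3/4 = 1.
Contributions c_i * m(A_i):
  (2) * (1/2) = 1.
  (-4/3) * (5/2) = -10/3.
  (2/3) * (1) = 2/3.
  (-4) * (1) = -4.
Total: 1 - 10/3 + 2/3 - 4 = -17/3.

-17/3


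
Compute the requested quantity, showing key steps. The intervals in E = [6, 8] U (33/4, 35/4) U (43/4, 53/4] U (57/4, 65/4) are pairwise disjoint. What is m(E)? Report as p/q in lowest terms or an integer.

For pairwise disjoint intervals, m(union_i I_i) = sum_i m(I_i),
and m is invariant under swapping open/closed endpoints (single points have measure 0).
So m(E) = sum_i (b_i - a_i).
  I_1 has length 8 - 6 = 2.
  I_2 has length 35/4 - 33/4 = 1/2.
  I_3 has length 53/4 - 43/4 = 5/2.
  I_4 has length 65/4 - 57/4 = 2.
Summing:
  m(E) = 2 + 1/2 + 5/2 + 2 = 7.

7


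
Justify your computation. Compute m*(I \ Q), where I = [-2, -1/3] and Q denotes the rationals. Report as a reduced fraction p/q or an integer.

The interval I = [-2, -1/3] has m(I) = -1/3 - (-2) = 5/3 (endpoints are measure-zero, so open/closed/half-open agree). Write I = (I cap Q) u (I \ Q). The rationals in I are countable, so m*(I cap Q) = 0 (cover each rational by intervals whose total length is arbitrarily small). By countable subadditivity m*(I) <= m*(I cap Q) + m*(I \ Q), hence m*(I \ Q) >= m(I) = 5/3. The reverse inequality m*(I \ Q) <= m*(I) = 5/3 is trivial since (I \ Q) is a subset of I. Therefore m*(I \ Q) = 5/3.

5/3


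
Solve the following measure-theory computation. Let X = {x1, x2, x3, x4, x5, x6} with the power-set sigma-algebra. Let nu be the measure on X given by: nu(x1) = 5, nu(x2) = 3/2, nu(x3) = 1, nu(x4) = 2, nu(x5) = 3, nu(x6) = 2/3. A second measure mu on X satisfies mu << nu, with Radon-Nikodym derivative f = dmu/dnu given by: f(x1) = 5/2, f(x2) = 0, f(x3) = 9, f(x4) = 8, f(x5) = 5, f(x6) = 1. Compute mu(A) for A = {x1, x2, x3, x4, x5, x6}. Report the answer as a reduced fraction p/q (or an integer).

By the defining property of the Radon-Nikodym derivative, for every measurable set A,
  mu(A) = integral_A f dnu.
Since nu is a discrete measure concentrated on the atoms of X, the integral over A reduces to the sum
  mu(A) = sum_{x in A} f(x) * nu({x}).
Computing each term:
  x1: f(x1) * nu(x1) = 5/2 * 5 = 25/2.
  x2: f(x2) * nu(x2) = 0 * 3/2 = 0.
  x3: f(x3) * nu(x3) = 9 * 1 = 9.
  x4: f(x4) * nu(x4) = 8 * 2 = 16.
  x5: f(x5) * nu(x5) = 5 * 3 = 15.
  x6: f(x6) * nu(x6) = 1 * 2/3 = 2/3.
Summing: mu(A) = 25/2 + 0 + 9 + 16 + 15 + 2/3 = 319/6.

319/6


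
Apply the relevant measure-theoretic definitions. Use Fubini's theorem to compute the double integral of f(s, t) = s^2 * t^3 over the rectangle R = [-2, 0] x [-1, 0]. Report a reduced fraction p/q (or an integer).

f(s, t) is a tensor product of a function of s and a function of t, and both factors are bounded continuous (hence Lebesgue integrable) on the rectangle, so Fubini's theorem applies:
  integral_R f d(m x m) = (integral_a1^b1 s^2 ds) * (integral_a2^b2 t^3 dt).
Inner integral in s: integral_{-2}^{0} s^2 ds = (0^3 - (-2)^3)/3
  = 8/3.
Inner integral in t: integral_{-1}^{0} t^3 dt = (0^4 - (-1)^4)/4
  = -1/4.
Product: (8/3) * (-1/4) = -2/3.

-2/3
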